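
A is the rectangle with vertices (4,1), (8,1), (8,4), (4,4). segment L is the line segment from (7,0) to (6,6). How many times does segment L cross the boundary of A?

The segment meets the boundary at (6.333,4), (6.833,1).

2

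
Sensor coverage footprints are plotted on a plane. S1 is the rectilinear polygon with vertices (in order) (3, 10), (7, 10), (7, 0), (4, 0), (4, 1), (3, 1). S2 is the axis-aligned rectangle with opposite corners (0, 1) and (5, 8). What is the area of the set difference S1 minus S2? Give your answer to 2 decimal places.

|S1| = 39, |S1∩S2| = 14.
|S1 ∖ S2| = |S1| − |S1∩S2| = 39 − 14 = 25.00.

25.00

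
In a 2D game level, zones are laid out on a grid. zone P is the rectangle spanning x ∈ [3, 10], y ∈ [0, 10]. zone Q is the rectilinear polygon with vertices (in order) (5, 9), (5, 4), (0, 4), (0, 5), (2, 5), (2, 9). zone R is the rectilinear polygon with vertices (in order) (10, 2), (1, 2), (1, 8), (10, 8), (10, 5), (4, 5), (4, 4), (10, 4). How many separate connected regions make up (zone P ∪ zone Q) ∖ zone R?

(zone P ∪ zone Q) ∖ zone R splits into 4 disjoint pieces (area 15, area 6, area 14, area 1).

4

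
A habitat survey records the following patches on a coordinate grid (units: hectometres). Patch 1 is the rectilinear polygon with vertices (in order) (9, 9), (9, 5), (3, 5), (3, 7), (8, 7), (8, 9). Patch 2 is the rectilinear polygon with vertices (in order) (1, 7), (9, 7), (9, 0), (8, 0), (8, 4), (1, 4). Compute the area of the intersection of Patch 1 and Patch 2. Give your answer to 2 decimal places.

12.00

The intersection is the polygon with vertices (9,5), (3,5), (3,7), (8,7), (9,7).
By the shoelace formula its area is 12.00.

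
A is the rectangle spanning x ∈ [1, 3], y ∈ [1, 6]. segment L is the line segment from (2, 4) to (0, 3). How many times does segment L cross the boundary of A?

1

The segment meets the boundary at (1,3.5).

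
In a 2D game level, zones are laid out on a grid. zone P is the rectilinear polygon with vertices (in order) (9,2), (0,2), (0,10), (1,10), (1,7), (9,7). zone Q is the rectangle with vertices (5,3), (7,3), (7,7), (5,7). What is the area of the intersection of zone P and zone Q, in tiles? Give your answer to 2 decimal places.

The intersection is the polygon with vertices (7,7), (7,3), (5,3), (5,7).
By the shoelace formula its area is 8.00.

8.00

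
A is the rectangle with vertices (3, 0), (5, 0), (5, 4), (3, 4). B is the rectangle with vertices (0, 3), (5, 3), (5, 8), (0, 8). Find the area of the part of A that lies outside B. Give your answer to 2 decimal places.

|A∩B|: x∈[3,5], y∈[3,4] → 2·1 = 2.
|A| = 8.
|A ∖ B| = |A| − |A∩B| = 8 − 2 = 6.00.

6.00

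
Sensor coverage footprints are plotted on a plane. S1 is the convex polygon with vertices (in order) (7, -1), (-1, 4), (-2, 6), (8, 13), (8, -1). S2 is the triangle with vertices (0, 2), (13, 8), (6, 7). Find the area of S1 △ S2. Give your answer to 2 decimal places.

72.91

|S1| = 79, |S2| = 14.5, |S1∩S2| = 10.2947.
|S1 △ S2| = |S1| + |S2| − 2·|S1∩S2| = 79 + 14.5 − 20.5894 = 72.91.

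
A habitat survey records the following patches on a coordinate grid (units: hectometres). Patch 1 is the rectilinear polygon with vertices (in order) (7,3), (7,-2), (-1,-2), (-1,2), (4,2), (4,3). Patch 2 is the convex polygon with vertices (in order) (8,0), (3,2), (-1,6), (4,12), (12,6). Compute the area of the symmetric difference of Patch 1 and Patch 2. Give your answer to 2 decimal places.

|Patch 1| = 35, |Patch 2| = 84, |Patch 1∩Patch 2| = 6.2.
|Patch 1 △ Patch 2| = |Patch 1| + |Patch 2| − 2·|Patch 1∩Patch 2| = 35 + 84 − 12.4 = 106.60.

106.60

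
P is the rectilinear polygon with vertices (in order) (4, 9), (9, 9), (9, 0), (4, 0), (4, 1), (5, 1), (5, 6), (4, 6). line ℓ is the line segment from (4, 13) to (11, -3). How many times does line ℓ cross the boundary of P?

The segment meets the boundary at (9,1.571), (5.75,9).

2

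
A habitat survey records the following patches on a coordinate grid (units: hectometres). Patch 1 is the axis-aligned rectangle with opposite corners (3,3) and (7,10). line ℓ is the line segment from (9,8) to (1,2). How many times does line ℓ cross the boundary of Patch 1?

The segment meets the boundary at (3,3.5), (7,6.5).

2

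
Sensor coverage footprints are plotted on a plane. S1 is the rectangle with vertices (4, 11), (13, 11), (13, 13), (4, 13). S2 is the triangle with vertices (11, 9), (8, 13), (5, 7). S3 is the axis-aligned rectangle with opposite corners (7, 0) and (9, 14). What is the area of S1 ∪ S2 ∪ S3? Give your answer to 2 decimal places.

By inclusion–exclusion:
Individual areas: |S1| = 18, |S2| = 15, |S3| = 28.
|S1∩S2| = 2.5.
|S1∩S3|: x∈[7,9], y∈[11,13] → 2·2 = 4.
|S2∩S3| = 8.3333.
|S1∩S2∩S3| = 2.3333.
|S1 ∪ S2 ∪ S3| = 61 − 14.8333 + 2.3333 = 48.50.

48.50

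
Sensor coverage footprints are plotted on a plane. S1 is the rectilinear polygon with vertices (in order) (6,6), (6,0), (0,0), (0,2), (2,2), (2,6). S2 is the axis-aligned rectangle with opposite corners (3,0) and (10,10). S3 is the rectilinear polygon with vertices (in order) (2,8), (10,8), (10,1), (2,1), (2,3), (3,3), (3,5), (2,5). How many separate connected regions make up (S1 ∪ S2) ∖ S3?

(S1 ∪ S2) ∖ S3 splits into 3 disjoint pieces (area 12, area 2, area 14).

3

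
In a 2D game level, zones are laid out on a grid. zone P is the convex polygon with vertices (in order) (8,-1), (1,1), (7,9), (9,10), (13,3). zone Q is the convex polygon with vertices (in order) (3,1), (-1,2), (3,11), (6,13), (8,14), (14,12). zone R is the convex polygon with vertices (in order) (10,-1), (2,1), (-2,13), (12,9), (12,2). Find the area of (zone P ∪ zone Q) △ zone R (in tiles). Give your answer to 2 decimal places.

|zone P ∪ zone Q| = 135.2847.
|(zone P ∪ zone Q) ∩ zone R| = 99.3537.
|(zone P ∪ zone Q) △ zone R| = 135.2847 + 125 − 198.7074 = 61.58.

61.58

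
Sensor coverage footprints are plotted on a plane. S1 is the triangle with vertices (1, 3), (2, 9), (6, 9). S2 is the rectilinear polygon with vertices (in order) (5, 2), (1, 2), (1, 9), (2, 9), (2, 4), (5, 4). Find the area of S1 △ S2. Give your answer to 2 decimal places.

20.20

|S1| = 12, |S2| = 13, |S1∩S2| = 2.4.
|S1 △ S2| = |S1| + |S2| − 2·|S1∩S2| = 12 + 13 − 4.8 = 20.20.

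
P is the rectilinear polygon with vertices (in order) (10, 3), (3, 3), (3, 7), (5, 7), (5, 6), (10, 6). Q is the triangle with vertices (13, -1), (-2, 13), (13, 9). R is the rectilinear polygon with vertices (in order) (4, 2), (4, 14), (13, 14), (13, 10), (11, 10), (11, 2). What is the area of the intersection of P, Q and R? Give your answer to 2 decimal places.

8.83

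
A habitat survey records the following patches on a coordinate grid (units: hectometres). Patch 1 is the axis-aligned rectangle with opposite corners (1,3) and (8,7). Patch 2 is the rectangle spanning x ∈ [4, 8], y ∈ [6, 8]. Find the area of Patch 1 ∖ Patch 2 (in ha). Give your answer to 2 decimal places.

|Patch 1∩Patch 2|: x∈[4,8], y∈[6,7] → 4·1 = 4.
|Patch 1| = 28.
|Patch 1 ∖ Patch 2| = |Patch 1| − |Patch 1∩Patch 2| = 28 − 4 = 24.00.

24.00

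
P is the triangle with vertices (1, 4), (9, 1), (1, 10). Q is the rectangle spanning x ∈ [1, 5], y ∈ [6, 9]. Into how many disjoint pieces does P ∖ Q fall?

P ∖ Q splits into 2 disjoint pieces (area 16.8889, area 0.4444).

2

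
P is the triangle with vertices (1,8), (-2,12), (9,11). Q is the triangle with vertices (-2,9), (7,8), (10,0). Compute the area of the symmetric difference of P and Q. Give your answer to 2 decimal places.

53.72

|P| = 20.5, |Q| = 34.5, |P∩Q| = 0.639.
|P △ Q| = |P| + |Q| − 2·|P∩Q| = 20.5 + 34.5 − 1.2779 = 53.72.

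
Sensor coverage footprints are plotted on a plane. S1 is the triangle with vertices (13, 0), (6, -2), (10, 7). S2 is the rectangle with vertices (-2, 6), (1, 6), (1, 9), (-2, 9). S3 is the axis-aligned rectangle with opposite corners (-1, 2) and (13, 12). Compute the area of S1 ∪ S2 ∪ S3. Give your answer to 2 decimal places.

159.59

By inclusion–exclusion:
Individual areas: |S1| = 27.5, |S2| = 9, |S3| = 140.
|S1∩S2| = 0.
|S1∩S3| = 10.9127.
|S2∩S3|: x∈[-1,1], y∈[6,9] → 2·3 = 6.
|S1∩S2∩S3| = 0.
|S1 ∪ S2 ∪ S3| = 176.5 − 16.9127 + 0 = 159.59.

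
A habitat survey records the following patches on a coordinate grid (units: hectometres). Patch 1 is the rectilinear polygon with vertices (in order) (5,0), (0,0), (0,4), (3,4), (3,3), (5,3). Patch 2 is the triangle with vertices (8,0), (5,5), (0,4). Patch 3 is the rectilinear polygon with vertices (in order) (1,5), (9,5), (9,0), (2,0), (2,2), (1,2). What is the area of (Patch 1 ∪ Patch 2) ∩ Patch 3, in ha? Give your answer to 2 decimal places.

21.65

The region (Patch 1 ∪ Patch 2) ∩ Patch 3 is the polygon with vertices (5,5), (8,0), (5,1.5), (5,0), (2,0), (2,2), (1,2), (1,4.2).
By the shoelace formula its area is 21.65.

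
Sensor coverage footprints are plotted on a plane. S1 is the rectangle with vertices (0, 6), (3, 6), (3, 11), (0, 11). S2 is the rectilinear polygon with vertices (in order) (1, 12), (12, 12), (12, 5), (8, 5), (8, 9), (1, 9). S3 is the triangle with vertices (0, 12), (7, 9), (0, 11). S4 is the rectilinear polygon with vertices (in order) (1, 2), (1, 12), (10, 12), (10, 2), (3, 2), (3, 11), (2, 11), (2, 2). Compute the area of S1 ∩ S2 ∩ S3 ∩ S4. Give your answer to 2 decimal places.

0.43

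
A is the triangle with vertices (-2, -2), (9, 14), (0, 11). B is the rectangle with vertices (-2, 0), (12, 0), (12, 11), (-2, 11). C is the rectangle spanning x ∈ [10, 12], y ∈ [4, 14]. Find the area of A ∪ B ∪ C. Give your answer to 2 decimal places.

By inclusion–exclusion:
Individual areas: |A| = 55.5, |B| = 154, |C| = 20.
|A∩B| = 44.0264.
|A∩C| = 0.
|B∩C|: x∈[10,12], y∈[4,11] → 2·7 = 14.
|A∩B∩C| = 0.
|A ∪ B ∪ C| = 229.5 − 58.0264 + 0 = 171.47.

171.47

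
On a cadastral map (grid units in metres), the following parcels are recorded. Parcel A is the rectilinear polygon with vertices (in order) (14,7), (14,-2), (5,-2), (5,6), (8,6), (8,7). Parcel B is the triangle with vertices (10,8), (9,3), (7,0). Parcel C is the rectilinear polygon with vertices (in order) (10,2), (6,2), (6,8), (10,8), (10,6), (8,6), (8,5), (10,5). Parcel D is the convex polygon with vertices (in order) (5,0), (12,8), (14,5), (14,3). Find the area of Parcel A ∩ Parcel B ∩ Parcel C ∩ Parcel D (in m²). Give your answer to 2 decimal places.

The intersection is the polygon with vertices (8.333,2), (7.75,2), (8.5,4), (9.375,5), (9.4,5), (9,3).
By the shoelace formula its area is 1.88.

1.88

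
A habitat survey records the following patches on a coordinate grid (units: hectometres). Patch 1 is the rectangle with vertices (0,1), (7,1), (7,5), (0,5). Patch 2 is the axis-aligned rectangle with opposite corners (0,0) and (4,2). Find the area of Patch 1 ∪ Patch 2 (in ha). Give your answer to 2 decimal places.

By inclusion–exclusion:
Individual areas: |Patch 1| = 28, |Patch 2| = 8.
|Patch 1∩Patch 2|: x∈[0,4], y∈[1,2] → 4·1 = 4.
|Patch 1 ∪ Patch 2| = 36 − 4 = 32.00.

32.00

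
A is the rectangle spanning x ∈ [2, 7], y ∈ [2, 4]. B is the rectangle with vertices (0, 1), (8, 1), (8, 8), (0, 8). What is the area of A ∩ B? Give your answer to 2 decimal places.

|A∩B|: x∈[2,7], y∈[2,4] → 5·2 = 10.

10.00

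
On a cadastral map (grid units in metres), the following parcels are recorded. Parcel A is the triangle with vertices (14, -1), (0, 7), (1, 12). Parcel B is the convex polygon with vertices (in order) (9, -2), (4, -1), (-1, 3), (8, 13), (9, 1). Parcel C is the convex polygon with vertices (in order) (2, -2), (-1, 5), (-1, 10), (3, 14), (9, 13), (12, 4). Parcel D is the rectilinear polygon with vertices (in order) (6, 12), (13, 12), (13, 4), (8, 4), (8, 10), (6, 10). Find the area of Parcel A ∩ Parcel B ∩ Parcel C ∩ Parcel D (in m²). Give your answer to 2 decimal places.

0.47

The intersection is the polygon with vertices (8.727,4.273), (8.75,4), (8,4), (8,5).
By the shoelace formula its area is 0.47.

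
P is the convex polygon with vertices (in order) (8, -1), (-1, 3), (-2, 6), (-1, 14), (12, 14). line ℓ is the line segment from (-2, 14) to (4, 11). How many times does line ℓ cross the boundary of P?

1

The segment meets the boundary at (-1.059,13.529).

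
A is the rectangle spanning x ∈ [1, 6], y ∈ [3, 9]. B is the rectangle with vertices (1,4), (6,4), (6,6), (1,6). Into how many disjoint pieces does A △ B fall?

2

A △ B splits into 2 disjoint pieces (area 5, area 15).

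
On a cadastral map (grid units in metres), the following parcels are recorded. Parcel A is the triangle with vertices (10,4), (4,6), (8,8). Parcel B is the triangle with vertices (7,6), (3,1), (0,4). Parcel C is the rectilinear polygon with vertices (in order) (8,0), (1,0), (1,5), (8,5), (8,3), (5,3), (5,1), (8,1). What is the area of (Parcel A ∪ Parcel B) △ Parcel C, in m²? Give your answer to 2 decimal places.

|Parcel A ∪ Parcel B| = 23.0081.
|(Parcel A ∪ Parcel B) ∩ Parcel C| = 11.6738.
|(Parcel A ∪ Parcel B) △ Parcel C| = 23.0081 + 29 − 23.3476 = 28.66.

28.66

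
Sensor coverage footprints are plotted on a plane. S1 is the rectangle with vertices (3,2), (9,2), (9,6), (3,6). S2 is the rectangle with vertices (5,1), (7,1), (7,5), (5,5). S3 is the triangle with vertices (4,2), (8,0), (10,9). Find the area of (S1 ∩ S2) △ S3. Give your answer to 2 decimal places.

|S1 ∩ S2| = 6.
|(S1 ∩ S2) ∩ S3| = 4.5595.
|(S1 ∩ S2) △ S3| = 6 + 20 − 9.119 = 16.88.

16.88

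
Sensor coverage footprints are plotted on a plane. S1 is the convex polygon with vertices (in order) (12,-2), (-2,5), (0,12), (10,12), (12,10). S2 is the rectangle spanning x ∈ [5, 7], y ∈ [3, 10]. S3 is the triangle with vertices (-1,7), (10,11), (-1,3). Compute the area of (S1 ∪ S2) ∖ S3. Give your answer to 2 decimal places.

116.92

|S1 ∪ S2| = 138.
|(S1 ∪ S2) ∩ S3| = 21.0833.
|(S1 ∪ S2) ∖ S3| = 138 − 21.0833 = 116.92.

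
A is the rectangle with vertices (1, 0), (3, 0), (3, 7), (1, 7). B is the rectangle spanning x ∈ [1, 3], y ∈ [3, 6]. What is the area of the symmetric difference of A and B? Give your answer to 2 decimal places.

|A∩B|: x∈[1,3], y∈[3,6] → 2·3 = 6.
|A △ B| = |A| + |B| − 2·|A∩B| = 14 + 6 − 12 = 8.00.

8.00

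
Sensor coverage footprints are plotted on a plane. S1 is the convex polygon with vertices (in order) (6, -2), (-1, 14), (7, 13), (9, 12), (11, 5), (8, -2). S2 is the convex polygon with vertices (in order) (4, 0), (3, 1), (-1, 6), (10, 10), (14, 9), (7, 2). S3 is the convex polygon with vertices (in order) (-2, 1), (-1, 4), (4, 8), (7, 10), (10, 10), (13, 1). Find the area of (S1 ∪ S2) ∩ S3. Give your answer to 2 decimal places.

|S1 ∪ S2| = 132.4.
|(S1 ∪ S2) ∩ S3| = 71.03.

71.03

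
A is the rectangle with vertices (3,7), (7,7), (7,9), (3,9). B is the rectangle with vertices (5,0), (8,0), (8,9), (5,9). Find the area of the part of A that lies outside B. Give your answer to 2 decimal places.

|A∩B|: x∈[5,7], y∈[7,9] → 2·2 = 4.
|A| = 8.
|A ∖ B| = |A| − |A∩B| = 8 − 4 = 4.00.

4.00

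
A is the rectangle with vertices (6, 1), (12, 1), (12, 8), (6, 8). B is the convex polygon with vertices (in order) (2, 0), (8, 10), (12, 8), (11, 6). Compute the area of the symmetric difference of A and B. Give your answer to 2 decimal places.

36.40

|A| = 42, |B| = 32, |A∩B| = 18.8.
|A △ B| = |A| + |B| − 2·|A∩B| = 42 + 32 − 37.6 = 36.40.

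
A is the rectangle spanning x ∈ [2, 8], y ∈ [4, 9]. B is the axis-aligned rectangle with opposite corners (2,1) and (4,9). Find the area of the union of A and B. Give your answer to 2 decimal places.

36.00

By inclusion–exclusion:
Individual areas: |A| = 30, |B| = 16.
|A∩B|: x∈[2,4], y∈[4,9] → 2·5 = 10.
|A ∪ B| = 46 − 10 = 36.00.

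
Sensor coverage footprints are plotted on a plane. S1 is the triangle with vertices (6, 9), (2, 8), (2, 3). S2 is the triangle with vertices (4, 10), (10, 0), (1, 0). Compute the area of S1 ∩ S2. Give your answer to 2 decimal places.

The intersection is the polygon with vertices (4.783,8.696), (5.263,7.895), (2,3), (2,3.333), (3.514,8.378).
By the shoelace formula its area is 5.91.

5.91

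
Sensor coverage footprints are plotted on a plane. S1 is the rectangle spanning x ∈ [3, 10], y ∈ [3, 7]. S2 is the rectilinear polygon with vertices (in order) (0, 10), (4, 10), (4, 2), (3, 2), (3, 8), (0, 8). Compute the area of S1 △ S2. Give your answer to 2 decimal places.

|S1| = 28, |S2| = 14, |S1∩S2| = 4.
|S1 △ S2| = |S1| + |S2| − 2·|S1∩S2| = 28 + 14 − 8 = 34.00.

34.00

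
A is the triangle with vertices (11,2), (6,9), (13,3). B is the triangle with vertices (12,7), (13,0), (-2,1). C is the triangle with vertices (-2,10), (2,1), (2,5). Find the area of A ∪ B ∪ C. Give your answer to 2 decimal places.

62.00

By inclusion–exclusion:
Individual areas: |A| = 9.5, |B| = 52, |C| = 8.
|A∩B| = 6.9547.
|A∩C| = 0.
|B∩C| = 0.5486.
|A∩B∩C| = 0.
|A ∪ B ∪ C| = 69.5 − 7.5033 + 0 = 62.00.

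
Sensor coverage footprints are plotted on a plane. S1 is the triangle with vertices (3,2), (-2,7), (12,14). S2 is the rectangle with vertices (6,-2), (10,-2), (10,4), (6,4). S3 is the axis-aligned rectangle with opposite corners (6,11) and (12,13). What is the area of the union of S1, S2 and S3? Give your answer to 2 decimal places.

83.50

By inclusion–exclusion:
Individual areas: |S1| = 52.5, |S2| = 24, |S3| = 12.
|S1∩S2| = 0.
|S1∩S3| = 5.
|S2∩S3| = 0 (no overlap).
|S1∩S2∩S3| = 0.
|S1 ∪ S2 ∪ S3| = 88.5 − 5 + 0 = 83.50.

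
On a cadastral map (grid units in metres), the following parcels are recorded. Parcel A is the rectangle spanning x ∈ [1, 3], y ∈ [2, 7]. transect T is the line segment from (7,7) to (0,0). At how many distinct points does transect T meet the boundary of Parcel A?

2

The segment meets the boundary at (2,2), (3,3).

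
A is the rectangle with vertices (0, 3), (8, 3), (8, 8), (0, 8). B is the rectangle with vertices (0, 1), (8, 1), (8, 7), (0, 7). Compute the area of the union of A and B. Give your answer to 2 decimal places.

By inclusion–exclusion:
Individual areas: |A| = 40, |B| = 48.
|A∩B|: x∈[0,8], y∈[3,7] → 8·4 = 32.
|A ∪ B| = 88 − 32 = 56.00.

56.00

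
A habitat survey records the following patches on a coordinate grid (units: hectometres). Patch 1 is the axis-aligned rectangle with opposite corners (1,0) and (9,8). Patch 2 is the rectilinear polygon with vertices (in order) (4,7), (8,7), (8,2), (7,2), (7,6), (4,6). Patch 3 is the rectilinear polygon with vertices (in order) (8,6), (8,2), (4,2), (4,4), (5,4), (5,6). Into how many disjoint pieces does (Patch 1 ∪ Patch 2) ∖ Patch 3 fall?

1

(Patch 1 ∪ Patch 2) ∖ Patch 3 is a single connected region.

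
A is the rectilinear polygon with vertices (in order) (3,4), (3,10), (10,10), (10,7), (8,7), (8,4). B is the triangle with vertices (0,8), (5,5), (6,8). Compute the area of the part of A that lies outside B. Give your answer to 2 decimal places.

|A| = 36, |A∩B| = 6.3.
|A ∖ B| = |A| − |A∩B| = 36 − 6.3 = 29.70.

29.70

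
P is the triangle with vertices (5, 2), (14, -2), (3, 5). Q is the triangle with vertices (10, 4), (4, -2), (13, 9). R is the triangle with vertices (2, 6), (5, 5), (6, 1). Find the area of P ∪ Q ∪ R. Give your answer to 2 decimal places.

By inclusion–exclusion:
Individual areas: |P| = 9.5, |Q| = 6, |R| = 5.5.
|P∩Q| = 0.5678.
|P∩R| = 2.5883.
|Q∩R| = 0.
|P∩Q∩R| = 0.
|P ∪ Q ∪ R| = 21 − 3.1561 + 0 = 17.84.

17.84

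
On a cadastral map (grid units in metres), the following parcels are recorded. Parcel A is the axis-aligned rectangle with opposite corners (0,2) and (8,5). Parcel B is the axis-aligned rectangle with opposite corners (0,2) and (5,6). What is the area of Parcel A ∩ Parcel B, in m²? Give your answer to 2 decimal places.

15.00

|Parcel A∩Parcel B|: x∈[0,5], y∈[2,5] → 5·3 = 15.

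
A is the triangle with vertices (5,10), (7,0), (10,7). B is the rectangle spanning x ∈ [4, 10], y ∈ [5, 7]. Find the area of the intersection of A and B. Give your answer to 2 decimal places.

The intersection is the polygon with vertices (5.6,7), (10,7), (9.143,5), (6,5).
By the shoelace formula its area is 7.54.

7.54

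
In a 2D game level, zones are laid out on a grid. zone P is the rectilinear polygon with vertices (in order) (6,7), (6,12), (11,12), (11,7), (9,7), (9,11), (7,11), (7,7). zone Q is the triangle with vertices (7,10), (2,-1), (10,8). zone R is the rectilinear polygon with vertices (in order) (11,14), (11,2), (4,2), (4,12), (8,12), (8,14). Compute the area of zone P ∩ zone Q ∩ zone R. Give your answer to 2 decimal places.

2.79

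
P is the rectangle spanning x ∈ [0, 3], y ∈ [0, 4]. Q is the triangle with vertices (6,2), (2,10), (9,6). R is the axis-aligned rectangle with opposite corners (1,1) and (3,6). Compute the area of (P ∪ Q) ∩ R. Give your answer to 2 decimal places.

The region (P ∪ Q) ∩ R is the polygon with vertices (3,4), (3,1), (1,1), (1,4).
By the shoelace formula its area is 6.00.

6.00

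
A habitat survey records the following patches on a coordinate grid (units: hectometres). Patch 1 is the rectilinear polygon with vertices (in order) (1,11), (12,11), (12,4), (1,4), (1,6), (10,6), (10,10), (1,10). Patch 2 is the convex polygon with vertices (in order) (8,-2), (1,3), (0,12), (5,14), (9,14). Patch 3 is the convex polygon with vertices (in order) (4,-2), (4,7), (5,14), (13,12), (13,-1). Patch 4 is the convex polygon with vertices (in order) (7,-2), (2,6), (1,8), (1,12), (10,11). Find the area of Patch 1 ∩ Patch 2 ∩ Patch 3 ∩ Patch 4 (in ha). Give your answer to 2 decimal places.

13.16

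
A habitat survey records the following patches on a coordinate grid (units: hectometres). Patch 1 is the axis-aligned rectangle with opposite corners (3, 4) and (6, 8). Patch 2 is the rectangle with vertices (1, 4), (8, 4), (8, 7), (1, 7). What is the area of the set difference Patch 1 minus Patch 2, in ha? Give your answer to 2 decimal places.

3.00

|Patch 1∩Patch 2|: x∈[3,6], y∈[4,7] → 3·3 = 9.
|Patch 1| = 12.
|Patch 1 ∖ Patch 2| = |Patch 1| − |Patch 1∩Patch 2| = 12 − 9 = 3.00.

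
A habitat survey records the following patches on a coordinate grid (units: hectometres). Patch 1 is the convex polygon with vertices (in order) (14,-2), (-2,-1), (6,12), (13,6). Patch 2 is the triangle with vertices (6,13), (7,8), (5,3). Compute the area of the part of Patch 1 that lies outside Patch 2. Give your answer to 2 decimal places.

125.68

|Patch 1| = 133, |Patch 1∩Patch 2| = 7.3196.
|Patch 1 ∖ Patch 2| = |Patch 1| − |Patch 1∩Patch 2| = 133 − 7.3196 = 125.68.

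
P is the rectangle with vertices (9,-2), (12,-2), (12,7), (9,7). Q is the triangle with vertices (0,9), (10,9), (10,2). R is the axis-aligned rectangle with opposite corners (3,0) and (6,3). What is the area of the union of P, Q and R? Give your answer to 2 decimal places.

66.35

By inclusion–exclusion:
Individual areas: |P| = 27, |Q| = 35, |R| = 9.
|P∩Q| = 4.65.
|P∩R| = 0 (no overlap).
|Q∩R| = 0.
|P∩Q∩R| = 0.
|P ∪ Q ∪ R| = 71 − 4.65 + 0 = 66.35.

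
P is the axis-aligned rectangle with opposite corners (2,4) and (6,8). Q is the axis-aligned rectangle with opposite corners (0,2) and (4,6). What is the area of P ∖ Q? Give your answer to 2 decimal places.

|P∩Q|: x∈[2,4], y∈[4,6] → 2·2 = 4.
|P| = 16.
|P ∖ Q| = |P| − |P∩Q| = 16 − 4 = 12.00.

12.00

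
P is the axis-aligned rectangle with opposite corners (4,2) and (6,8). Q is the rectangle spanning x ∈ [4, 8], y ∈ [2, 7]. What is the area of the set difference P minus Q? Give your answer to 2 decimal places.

|P∩Q|: x∈[4,6], y∈[2,7] → 2·5 = 10.
|P| = 12.
|P ∖ Q| = |P| − |P∩Q| = 12 − 10 = 2.00.

2.00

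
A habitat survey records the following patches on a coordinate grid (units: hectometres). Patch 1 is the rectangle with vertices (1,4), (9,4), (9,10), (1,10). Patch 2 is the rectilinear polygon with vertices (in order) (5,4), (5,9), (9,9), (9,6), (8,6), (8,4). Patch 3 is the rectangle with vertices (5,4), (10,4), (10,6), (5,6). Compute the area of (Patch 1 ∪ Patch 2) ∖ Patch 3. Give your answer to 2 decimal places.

40.00

|Patch 1 ∪ Patch 2| = 48.
|(Patch 1 ∪ Patch 2) ∩ Patch 3| = 8.
|(Patch 1 ∪ Patch 2) ∖ Patch 3| = 48 − 8 = 40.00.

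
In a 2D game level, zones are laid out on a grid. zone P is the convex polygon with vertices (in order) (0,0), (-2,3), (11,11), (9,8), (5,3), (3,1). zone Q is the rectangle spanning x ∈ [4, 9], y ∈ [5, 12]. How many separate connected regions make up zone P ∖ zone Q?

zone P ∖ zone Q splits into 2 disjoint pieces (area 27.1769, area 1.7692).

2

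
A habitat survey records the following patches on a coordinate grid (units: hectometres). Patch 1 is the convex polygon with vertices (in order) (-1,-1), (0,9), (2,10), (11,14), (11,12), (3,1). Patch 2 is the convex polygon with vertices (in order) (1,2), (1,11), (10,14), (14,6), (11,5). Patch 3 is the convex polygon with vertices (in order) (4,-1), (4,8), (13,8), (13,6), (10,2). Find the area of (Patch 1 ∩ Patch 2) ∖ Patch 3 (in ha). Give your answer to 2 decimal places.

47.76

|Patch 1 ∩ Patch 2| = 59.1411.
|(Patch 1 ∩ Patch 2) ∩ Patch 3| = 11.3775.
|(Patch 1 ∩ Patch 2) ∖ Patch 3| = 59.1411 − 11.3775 = 47.76.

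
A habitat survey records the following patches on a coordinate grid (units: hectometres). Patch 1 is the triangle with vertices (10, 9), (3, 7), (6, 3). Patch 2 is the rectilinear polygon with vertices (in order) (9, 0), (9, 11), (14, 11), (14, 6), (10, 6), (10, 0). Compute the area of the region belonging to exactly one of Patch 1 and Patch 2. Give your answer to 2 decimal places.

46.79

|Patch 1| = 17, |Patch 2| = 31, |Patch 1∩Patch 2| = 0.6071.
|Patch 1 △ Patch 2| = |Patch 1| + |Patch 2| − 2·|Patch 1∩Patch 2| = 17 + 31 − 1.2143 = 46.79.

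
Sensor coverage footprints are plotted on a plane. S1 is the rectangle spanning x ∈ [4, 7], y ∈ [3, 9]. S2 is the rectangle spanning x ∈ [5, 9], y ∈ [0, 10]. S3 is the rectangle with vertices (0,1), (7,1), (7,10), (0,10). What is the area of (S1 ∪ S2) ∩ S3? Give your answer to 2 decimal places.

The region (S1 ∪ S2) ∩ S3 is the polygon with vertices (4,9), (5,9), (5,10), (7,10), (7,1), (5,1), (5,3), (4,3).
By the shoelace formula its area is 24.00.

24.00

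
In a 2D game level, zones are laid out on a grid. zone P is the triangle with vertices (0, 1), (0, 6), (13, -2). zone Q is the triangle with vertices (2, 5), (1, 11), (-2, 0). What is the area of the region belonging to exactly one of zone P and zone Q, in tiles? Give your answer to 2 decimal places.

40.43

|zone P| = 32.5, |zone Q| = 14.5, |zone P∩zone Q| = 3.2835.
|zone P △ zone Q| = |zone P| + |zone Q| − 2·|zone P∩zone Q| = 32.5 + 14.5 − 6.567 = 40.43.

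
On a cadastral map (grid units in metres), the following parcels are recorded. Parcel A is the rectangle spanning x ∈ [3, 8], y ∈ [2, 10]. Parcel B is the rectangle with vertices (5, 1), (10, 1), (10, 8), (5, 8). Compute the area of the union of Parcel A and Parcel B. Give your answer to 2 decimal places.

By inclusion–exclusion:
Individual areas: |Parcel A| = 40, |Parcel B| = 35.
|Parcel A∩Parcel B|: x∈[5,8], y∈[2,8] → 3·6 = 18.
|Parcel A ∪ Parcel B| = 75 − 18 = 57.00.

57.00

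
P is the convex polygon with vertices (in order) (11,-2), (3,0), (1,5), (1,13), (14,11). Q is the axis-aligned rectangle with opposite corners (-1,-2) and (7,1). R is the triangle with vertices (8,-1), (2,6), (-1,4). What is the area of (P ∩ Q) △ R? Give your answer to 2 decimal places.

|P ∩ Q| = 6.2.
|(P ∩ Q) ∩ R| = 1.5802.
|(P ∩ Q) △ R| = 6.2 + 16.5 − 3.1603 = 19.54.

19.54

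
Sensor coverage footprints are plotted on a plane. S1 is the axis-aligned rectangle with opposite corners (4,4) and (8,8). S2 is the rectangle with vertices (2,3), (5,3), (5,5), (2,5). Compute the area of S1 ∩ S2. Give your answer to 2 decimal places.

1.00

|S1∩S2|: x∈[4,5], y∈[4,5] → 1·1 = 1.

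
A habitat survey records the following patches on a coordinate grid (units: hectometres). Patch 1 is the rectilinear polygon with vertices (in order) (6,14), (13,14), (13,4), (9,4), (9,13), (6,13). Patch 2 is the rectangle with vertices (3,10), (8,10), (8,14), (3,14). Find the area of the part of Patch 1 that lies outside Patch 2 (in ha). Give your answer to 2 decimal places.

41.00

|Patch 1| = 43, |Patch 1∩Patch 2| = 2.
|Patch 1 ∖ Patch 2| = |Patch 1| − |Patch 1∩Patch 2| = 43 − 2 = 41.00.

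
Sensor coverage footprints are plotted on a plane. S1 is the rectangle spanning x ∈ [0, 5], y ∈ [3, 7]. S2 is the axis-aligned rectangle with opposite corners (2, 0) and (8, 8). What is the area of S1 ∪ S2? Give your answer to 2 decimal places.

56.00

By inclusion–exclusion:
Individual areas: |S1| = 20, |S2| = 48.
|S1∩S2|: x∈[2,5], y∈[3,7] → 3·4 = 12.
|S1 ∪ S2| = 68 − 12 = 56.00.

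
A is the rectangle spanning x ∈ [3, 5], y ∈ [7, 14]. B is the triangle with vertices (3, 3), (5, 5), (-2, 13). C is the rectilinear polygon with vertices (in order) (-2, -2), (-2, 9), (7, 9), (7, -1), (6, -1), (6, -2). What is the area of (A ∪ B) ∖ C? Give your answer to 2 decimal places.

13.00

|A ∪ B| = 28.9643.
|(A ∪ B) ∩ C| = 15.9643.
|(A ∪ B) ∖ C| = 28.9643 − 15.9643 = 13.00.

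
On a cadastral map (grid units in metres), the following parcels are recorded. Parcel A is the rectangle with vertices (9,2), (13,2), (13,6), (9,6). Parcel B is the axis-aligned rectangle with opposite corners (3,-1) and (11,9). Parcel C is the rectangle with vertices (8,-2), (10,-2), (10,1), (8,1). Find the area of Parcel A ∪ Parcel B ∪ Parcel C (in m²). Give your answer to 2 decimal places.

90.00

By inclusion–exclusion:
Individual areas: |Parcel A| = 16, |Parcel B| = 80, |Parcel C| = 6.
|Parcel A∩Parcel B|: x∈[9,11], y∈[2,6] → 2·4 = 8.
|Parcel A∩Parcel C| = 0 (no overlap).
|Parcel B∩Parcel C|: x∈[8,10], y∈[-1,1] → 2·2 = 4.
|Parcel A∩Parcel B∩Parcel C| = 0.
|Parcel A ∪ Parcel B ∪ Parcel C| = 102 − 12 + 0 = 90.00.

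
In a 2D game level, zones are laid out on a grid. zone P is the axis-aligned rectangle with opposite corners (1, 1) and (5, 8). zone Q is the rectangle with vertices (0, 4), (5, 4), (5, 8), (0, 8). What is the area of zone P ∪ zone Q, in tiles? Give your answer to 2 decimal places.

By inclusion–exclusion:
Individual areas: |zone P| = 28, |zone Q| = 20.
|zone P∩zone Q|: x∈[1,5], y∈[4,8] → 4·4 = 16.
|zone P ∪ zone Q| = 48 − 16 = 32.00.

32.00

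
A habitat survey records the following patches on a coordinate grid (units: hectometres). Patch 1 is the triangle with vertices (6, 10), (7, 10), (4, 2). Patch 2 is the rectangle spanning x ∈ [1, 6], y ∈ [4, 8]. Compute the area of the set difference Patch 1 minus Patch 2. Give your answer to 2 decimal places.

2.08

|Patch 1| = 4, |Patch 1∩Patch 2| = 1.9167.
|Patch 1 ∖ Patch 2| = |Patch 1| − |Patch 1∩Patch 2| = 4 − 1.9167 = 2.08.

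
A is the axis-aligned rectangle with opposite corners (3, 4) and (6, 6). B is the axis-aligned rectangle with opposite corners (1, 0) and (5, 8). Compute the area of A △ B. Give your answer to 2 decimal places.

30.00

|A∩B|: x∈[3,5], y∈[4,6] → 2·2 = 4.
|A △ B| = |A| + |B| − 2·|A∩B| = 6 + 32 − 8 = 30.00.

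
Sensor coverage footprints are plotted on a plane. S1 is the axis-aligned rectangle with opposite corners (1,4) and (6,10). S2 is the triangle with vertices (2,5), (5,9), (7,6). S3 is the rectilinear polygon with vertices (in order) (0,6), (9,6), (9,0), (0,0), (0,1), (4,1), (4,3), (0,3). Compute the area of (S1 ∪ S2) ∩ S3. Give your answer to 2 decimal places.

10.10

The region (S1 ∪ S2) ∩ S3 is the polygon with vertices (1,4), (1,6), (7,6), (6,5.8), (6,4).
By the shoelace formula its area is 10.10.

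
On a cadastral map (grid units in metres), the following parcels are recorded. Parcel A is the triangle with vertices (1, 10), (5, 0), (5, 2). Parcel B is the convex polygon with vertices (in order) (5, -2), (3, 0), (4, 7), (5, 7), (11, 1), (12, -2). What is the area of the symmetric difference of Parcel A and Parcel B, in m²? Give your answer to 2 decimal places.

49.37

|Parcel A| = 4, |Parcel B| = 50, |Parcel A∩Parcel B| = 2.3158.
|Parcel A △ Parcel B| = |Parcel A| + |Parcel B| − 2·|Parcel A∩Parcel B| = 4 + 50 − 4.6316 = 49.37.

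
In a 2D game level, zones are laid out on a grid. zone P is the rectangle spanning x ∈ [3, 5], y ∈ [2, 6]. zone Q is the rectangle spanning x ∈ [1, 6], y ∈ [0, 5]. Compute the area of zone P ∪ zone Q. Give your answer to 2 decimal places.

By inclusion–exclusion:
Individual areas: |zone P| = 8, |zone Q| = 25.
|zone P∩zone Q|: x∈[3,5], y∈[2,5] → 2·3 = 6.
|zone P ∪ zone Q| = 33 − 6 = 27.00.

27.00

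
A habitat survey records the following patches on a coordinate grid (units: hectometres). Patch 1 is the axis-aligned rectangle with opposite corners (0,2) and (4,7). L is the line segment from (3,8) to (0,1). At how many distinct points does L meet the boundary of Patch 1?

2

The segment meets the boundary at (0.429,2), (2.571,7).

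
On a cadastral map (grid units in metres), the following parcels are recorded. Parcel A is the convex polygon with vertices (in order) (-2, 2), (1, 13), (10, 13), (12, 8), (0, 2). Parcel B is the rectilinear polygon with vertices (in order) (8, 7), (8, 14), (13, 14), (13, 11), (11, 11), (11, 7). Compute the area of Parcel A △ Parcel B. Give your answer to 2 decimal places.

90.50

|Parcel A| = 96.5, |Parcel B| = 27, |Parcel A∩Parcel B| = 16.5.
|Parcel A △ Parcel B| = |Parcel A| + |Parcel B| − 2·|Parcel A∩Parcel B| = 96.5 + 27 − 33 = 90.50.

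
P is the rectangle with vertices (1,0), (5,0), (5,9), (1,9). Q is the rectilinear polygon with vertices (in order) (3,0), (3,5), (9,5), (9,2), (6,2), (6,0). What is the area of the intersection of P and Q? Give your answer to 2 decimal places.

The intersection is the polygon with vertices (5,0), (3,0), (3,5), (5,5).
By the shoelace formula its area is 10.00.

10.00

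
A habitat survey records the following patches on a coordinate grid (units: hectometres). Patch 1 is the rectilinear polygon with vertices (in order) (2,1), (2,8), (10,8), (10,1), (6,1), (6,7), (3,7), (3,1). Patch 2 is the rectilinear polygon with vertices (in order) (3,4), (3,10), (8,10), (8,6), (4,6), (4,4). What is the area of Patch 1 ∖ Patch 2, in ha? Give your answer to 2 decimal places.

|Patch 1| = 38, |Patch 1∩Patch 2| = 7.
|Patch 1 ∖ Patch 2| = |Patch 1| − |Patch 1∩Patch 2| = 38 − 7 = 31.00.

31.00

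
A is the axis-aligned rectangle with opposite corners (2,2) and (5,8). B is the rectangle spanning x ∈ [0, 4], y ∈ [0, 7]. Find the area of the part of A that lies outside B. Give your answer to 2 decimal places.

|A∩B|: x∈[2,4], y∈[2,7] → 2·5 = 10.
|A| = 18.
|A ∖ B| = |A| − |A∩B| = 18 − 10 = 8.00.

8.00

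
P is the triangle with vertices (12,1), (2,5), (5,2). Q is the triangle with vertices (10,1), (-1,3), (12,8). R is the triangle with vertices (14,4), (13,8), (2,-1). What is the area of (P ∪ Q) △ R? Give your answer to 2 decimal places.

42.82

|P ∪ Q| = 41.1412.
|(P ∪ Q) ∩ R| = 12.4091.
|(P ∪ Q) △ R| = 41.1412 + 26.5 − 24.8183 = 42.82.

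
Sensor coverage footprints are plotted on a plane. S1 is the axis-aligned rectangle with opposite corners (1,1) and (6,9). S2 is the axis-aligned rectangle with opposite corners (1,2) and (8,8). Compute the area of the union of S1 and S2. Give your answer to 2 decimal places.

52.00

By inclusion–exclusion:
Individual areas: |S1| = 40, |S2| = 42.
|S1∩S2|: x∈[1,6], y∈[2,8] → 5·6 = 30.
|S1 ∪ S2| = 82 − 30 = 52.00.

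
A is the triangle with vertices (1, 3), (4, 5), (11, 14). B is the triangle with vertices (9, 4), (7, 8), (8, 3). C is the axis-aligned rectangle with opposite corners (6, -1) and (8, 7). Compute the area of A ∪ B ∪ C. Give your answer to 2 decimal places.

24.15

By inclusion–exclusion:
Individual areas: |A| = 6.5, |B| = 3, |C| = 16.
|A∩B| = 0.
|A∩C| = 0.
|B∩C| = 1.35.
|A∩B∩C| = 0.
|A ∪ B ∪ C| = 25.5 − 1.35 + 0 = 24.15.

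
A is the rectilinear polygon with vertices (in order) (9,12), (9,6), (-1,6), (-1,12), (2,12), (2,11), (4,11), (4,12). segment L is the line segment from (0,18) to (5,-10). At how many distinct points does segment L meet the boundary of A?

2

The segment meets the boundary at (2.143,6), (1.071,12).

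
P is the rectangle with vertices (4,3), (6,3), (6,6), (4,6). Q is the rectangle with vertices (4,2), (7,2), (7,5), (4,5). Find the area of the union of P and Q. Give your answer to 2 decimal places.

By inclusion–exclusion:
Individual areas: |P| = 6, |Q| = 9.
|P∩Q|: x∈[4,6], y∈[3,5] → 2·2 = 4.
|P ∪ Q| = 15 − 4 = 11.00.

11.00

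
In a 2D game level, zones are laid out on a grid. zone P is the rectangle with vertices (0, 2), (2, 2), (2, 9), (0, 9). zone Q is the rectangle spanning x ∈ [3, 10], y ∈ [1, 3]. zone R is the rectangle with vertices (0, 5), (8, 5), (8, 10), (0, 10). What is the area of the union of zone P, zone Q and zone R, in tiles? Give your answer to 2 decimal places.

By inclusion–exclusion:
Individual areas: |zone P| = 14, |zone Q| = 14, |zone R| = 40.
|zone P∩zone Q| = 0 (no overlap).
|zone P∩zone R|: x∈[0,2], y∈[5,9] → 2·4 = 8.
|zone Q∩zone R| = 0 (no overlap).
|zone P∩zone Q∩zone R| = 0.
|zone P ∪ zone Q ∪ zone R| = 68 − 8 + 0 = 60.00.

60.00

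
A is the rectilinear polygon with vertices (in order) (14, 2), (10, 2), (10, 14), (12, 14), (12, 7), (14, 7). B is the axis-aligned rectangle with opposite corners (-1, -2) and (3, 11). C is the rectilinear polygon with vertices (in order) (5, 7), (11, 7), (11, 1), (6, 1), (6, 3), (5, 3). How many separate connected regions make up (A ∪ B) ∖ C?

(A ∪ B) ∖ C splits into 2 disjoint pieces (area 29, area 52).

2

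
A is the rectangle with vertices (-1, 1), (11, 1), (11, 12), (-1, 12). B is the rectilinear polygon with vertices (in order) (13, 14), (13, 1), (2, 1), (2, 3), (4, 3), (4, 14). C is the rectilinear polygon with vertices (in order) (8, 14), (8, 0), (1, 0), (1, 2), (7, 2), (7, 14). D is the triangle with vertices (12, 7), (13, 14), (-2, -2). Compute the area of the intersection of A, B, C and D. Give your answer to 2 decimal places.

5.47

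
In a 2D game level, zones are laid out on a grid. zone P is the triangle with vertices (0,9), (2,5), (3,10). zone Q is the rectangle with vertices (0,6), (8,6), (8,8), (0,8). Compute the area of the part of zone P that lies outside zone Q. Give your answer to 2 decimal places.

|zone P| = 7, |zone P∩zone Q| = 2.8.
|zone P ∖ zone Q| = |zone P| − |zone P∩zone Q| = 7 − 2.8 = 4.20.

4.20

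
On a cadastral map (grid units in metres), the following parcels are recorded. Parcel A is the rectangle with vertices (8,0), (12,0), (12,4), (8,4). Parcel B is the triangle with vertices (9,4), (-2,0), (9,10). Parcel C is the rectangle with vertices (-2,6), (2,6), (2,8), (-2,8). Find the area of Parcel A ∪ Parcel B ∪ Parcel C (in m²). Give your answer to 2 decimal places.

By inclusion–exclusion:
Individual areas: |Parcel A| = 16, |Parcel B| = 33, |Parcel C| = 8.
|Parcel A∩Parcel B| = 0.1818.
|Parcel A∩Parcel C| = 0 (no overlap).
|Parcel B∩Parcel C| = 0.
|Parcel A∩Parcel B∩Parcel C| = 0.
|Parcel A ∪ Parcel B ∪ Parcel C| = 57 − 0.1818 + 0 = 56.82.

56.82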